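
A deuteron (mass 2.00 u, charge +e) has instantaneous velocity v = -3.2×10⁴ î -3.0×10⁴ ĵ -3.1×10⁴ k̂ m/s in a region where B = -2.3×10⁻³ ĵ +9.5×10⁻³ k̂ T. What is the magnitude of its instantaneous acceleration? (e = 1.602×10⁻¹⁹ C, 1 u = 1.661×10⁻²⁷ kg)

v×B = (-356, 304, 73.6) N/C.
F = q v×B = (1.602×10⁻¹⁹ C)·(-356, 304, 73.6) = (-5.71×10⁻¹⁷, 4.87×10⁻¹⁷, 1.18×10⁻¹⁷) N.
|a| = |F|/m = 7.595×10⁻¹⁷/3.322×10⁻²⁷ ≈ 2.29×10¹⁰ m/s².

|a| ≈ 2.29×10¹⁰ m/s²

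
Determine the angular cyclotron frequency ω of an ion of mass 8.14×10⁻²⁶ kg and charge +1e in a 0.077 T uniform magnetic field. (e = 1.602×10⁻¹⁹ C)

ω = |q|B/m.
ω = (1.602×10⁻¹⁹)(0.077)/8.14×10⁻²⁶ ≈ 1.5×10⁵ rad/s.

ω ≈ 1.5×10⁵ rad/s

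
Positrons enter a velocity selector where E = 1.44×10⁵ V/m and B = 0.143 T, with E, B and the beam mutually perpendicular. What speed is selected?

v = 1.01×10⁶ m/s

For undeflected motion the electric and magnetic forces balance: qE = qvB.
v = E/B = 1.44×10⁵/0.143 = 1.01×10⁶ m/s.
The result is independent of the particle's charge and mass.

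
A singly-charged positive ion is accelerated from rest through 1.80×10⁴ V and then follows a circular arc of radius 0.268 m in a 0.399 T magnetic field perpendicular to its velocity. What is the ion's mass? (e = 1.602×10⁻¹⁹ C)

m ≈ 5.09×10⁻²⁶ kg

Combine |q|V = ½mv² and r = mv/(|q|B): eliminate v to get m = qB²r²/(2V).
m = (1.602×10⁻¹⁹)(0.399)²(0.268)²/(2·1.80×10⁴) ≈ 5.09×10⁻²⁶ kg.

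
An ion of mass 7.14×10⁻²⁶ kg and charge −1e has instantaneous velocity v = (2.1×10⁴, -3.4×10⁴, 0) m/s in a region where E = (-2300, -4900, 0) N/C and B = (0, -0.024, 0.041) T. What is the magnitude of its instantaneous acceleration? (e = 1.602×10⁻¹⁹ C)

v×B = (-1390, -861, -504) N/C.
E + v×B = (-3690, -5760, -504) N/C.
F = q(E + v×B) = (−1.602×10⁻¹⁹ C)·(-3690, -5760, -504) = (5.92×10⁻¹⁶, 9.23×10⁻¹⁶, 8.07×10⁻¹⁷) N.
|a| = |F|/m = 1.099×10⁻¹⁵/7.14×10⁻²⁶ ≈ 1.54×10¹⁰ m/s².

|a| ≈ 1.54×10¹⁰ m/s²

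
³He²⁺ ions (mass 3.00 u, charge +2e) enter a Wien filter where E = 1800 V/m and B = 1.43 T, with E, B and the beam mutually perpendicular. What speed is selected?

Straight-line motion ⇒ electric and magnetic forces cancel, so E = vB.
v = E/B = 1800/1.43 = 1260 m/s.

v = 1260 m/s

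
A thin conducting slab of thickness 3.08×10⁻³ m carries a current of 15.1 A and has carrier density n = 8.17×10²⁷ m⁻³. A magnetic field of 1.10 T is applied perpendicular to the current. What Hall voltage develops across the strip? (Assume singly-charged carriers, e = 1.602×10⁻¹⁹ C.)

V_H = IB/(n e t).
V_H = (15.1)(1.10)/((8.17×10²⁷)(1.602×10⁻¹⁹)(3.08×10⁻³)) ≈ 4.12×10⁻⁶ V.

V_H ≈ 4.12×10⁻⁶ V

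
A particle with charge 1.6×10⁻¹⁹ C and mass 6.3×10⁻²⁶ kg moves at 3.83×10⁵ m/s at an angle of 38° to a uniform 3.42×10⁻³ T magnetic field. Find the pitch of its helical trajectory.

p ≈ 218 m

v∥ = v cosθ = 3.83×10⁵·cos38° ≈ 3.018×10⁵ m/s.
T = 2πm/(|q|B) = 2π(6.3×10⁻²⁶)/((1.6×10⁻¹⁹)(3.42×10⁻³)) ≈ 7.234×10⁻⁴ s.
pitch = v∥ T = (3.018×10⁵)(7.234×10⁻⁴) ≈ 218 m.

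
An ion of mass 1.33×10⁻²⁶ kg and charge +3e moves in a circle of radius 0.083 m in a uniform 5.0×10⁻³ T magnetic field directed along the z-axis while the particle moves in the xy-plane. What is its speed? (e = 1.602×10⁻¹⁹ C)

v ≈ 1.5×10⁴ m/s

From |q|vB = mv²/r, v = |q|Br/m.
v = (4.806×10⁻¹⁹)(5.0×10⁻³)(0.083)/1.33×10⁻²⁶ ≈ 1.5×10⁴ m/s.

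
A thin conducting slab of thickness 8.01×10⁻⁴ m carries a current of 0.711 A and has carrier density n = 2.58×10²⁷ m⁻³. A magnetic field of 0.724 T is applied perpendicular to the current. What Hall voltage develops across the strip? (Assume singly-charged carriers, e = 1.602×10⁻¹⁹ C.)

V_H ≈ 1.55×10⁻⁶ V

V_H = IB/(n e t).
V_H = (0.711)(0.724)/((2.58×10²⁷)(1.602×10⁻¹⁹)(8.01×10⁻⁴)) ≈ 1.55×10⁻⁶ V.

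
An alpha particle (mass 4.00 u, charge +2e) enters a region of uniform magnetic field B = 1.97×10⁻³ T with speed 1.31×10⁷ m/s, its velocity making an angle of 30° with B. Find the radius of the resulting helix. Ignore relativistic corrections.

r ≈ 68.9 m

v⊥ = v sinθ = 1.31×10⁷·sin30° ≈ 6.550×10⁶ m/s.
r = m v⊥/(|q|B) = (6.644×10⁻²⁷)(6.550×10⁶)/((3.204×10⁻¹⁹)(1.97×10⁻³)) ≈ 68.9 m.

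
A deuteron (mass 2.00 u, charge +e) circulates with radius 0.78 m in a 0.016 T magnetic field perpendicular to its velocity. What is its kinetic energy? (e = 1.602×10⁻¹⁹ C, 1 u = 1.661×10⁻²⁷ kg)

KE ≈ 6.0×10⁻¹⁶ J

v = |q|Br/m, then KE = ½mv² = (qBr)²/(2m).
v = (1.602×10⁻¹⁹)(0.016)(0.78)/3.322×10⁻²⁷ ≈ 6.018×10⁵ m/s.
KE = ½(3.322×10⁻²⁷)(6.018×10⁵)² ≈ 6.0×10⁻¹⁶ J.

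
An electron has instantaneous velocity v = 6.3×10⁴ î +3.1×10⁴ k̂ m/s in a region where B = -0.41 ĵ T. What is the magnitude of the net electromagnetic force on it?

v×B = (1.27×10⁴, 0, -2.58×10⁴) N/C.
F = q v×B = (−1.602×10⁻¹⁹ C)·(1.27×10⁴, 0, -2.58×10⁴) = (-2.04×10⁻¹⁵, 0, 4.14×10⁻¹⁵) N.
|F| = 4.61×10⁻¹⁵ N.

|F| ≈ 4.61×10⁻¹⁵ N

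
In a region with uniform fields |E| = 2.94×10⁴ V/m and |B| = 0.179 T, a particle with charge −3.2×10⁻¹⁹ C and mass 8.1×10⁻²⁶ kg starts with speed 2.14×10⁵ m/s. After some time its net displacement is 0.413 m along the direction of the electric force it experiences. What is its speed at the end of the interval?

B does no work; ΔKE = |q|E d.
½mv_f² = ½mv₀² + |q|Ed = ½(8.1×10⁻²⁶)(2.14×10⁵)² + (3.2×10⁻¹⁹)(2.94×10⁴)(0.413) ≈ 1.855×10⁻¹⁵ J + 3.886×10⁻¹⁵ J ≈ 5.740×10⁻¹⁵ J.
v_f = √(2·5.740×10⁻¹⁵/8.1×10⁻²⁶) ≈ 3.76×10⁵ m/s.

v_f ≈ 3.76×10⁵ m/s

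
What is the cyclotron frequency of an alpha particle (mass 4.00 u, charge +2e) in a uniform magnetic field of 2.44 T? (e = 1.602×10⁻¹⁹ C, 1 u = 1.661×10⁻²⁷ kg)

f ≈ 1.87×10⁷ Hz

f = |q|B/(2πm).
f = (3.204×10⁻¹⁹)(2.44)/(2π·6.644×10⁻²⁷) ≈ 1.87×10⁷ Hz.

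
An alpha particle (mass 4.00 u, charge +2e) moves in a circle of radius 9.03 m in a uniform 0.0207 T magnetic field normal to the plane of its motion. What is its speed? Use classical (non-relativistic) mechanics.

v ≈ 9.01×10⁶ m/s

From |q|vB = mv²/r, v = |q|Br/m.
v = (3.204×10⁻¹⁹)(0.0207)(9.03)/6.644×10⁻²⁷ ≈ 9.01×10⁶ m/s.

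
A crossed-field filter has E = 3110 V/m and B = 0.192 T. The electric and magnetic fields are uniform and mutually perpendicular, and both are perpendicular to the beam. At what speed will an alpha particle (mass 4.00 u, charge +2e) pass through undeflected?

v = 1.62×10⁴ m/s

Zero net Lorentz force requires |qE| = |q v×B|, i.e. E = vB.
v = E/B = 3110/0.192 = 1.62×10⁴ m/s.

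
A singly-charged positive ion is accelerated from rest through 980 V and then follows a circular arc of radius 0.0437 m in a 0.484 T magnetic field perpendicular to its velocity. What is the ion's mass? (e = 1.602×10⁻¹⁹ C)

Combine |q|V = ½mv² and r = mv/(|q|B): eliminate v to get m = qB²r²/(2V).
m = (1.602×10⁻¹⁹)(0.484)²(0.0437)²/(2·980) ≈ 3.66×10⁻²⁶ kg.

m ≈ 3.66×10⁻²⁶ kg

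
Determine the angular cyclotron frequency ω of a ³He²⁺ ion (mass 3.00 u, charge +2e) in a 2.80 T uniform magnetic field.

ω = |q|B/m.
ω = (3.204×10⁻¹⁹)(2.80)/4.983×10⁻²⁷ ≈ 1.80×10⁸ rad/s.

ω ≈ 1.80×10⁸ rad/s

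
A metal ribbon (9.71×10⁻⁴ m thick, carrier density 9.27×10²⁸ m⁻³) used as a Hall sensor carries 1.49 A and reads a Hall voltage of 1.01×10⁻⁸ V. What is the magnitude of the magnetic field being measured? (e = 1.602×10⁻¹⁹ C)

From V_H = IB/(n e t), B = V_H n e t / I.
B = (1.01×10⁻⁸)(9.27×10²⁸)(1.602×10⁻¹⁹)(9.71×10⁻⁴)/1.49 ≈ 0.0977 T.

B ≈ 0.0977 T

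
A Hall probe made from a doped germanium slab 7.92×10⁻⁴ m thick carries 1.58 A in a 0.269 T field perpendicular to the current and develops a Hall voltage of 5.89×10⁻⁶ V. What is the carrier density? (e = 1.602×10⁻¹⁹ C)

n ≈ 5.69×10²⁶ m⁻³

From V_H = IB/(n e t), n = IB/(V_H e t).
n = (1.58)(0.269)/((5.89×10⁻⁶)(1.602×10⁻¹⁹)(7.92×10⁻⁴)) ≈ 5.69×10²⁶ m⁻³.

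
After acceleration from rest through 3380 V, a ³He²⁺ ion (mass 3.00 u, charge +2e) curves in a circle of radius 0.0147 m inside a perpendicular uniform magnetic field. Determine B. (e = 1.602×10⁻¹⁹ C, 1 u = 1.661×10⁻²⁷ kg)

v = √(2|q|V/m) = √(2·3.204×10⁻¹⁹·3380/4.983×10⁻²⁷) ≈ 6.593×10⁵ m/s.
B = mv/(|q|r) = (4.983×10⁻²⁷)(6.593×10⁵)/((3.204×10⁻¹⁹)(0.0147)) ≈ 0.698 T.

B ≈ 0.698 T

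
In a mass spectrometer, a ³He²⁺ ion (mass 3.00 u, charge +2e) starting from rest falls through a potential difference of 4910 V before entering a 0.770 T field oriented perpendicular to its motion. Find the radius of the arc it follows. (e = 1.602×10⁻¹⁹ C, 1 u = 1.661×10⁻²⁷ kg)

Acceleration: |q|V = ½mv² ⇒ v = √(2|q|V/m) = √(2·3.204×10⁻¹⁹·4910/4.983×10⁻²⁷) ≈ 7.946×10⁵ m/s.
In the field: r = mv/(|q|B) = (4.983×10⁻²⁷)(7.946×10⁵)/((3.204×10⁻¹⁹)(0.770)) ≈ 0.0160 m.

r ≈ 0.0160 m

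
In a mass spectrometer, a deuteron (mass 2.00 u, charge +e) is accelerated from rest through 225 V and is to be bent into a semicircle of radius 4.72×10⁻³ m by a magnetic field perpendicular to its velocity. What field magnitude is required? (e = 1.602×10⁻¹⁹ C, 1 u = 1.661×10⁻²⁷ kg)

v = √(2|q|V/m) = √(2·1.602×10⁻¹⁹·225/3.322×10⁻²⁷) ≈ 1.473×10⁵ m/s.
B = mv/(|q|r) = (3.322×10⁻²⁷)(1.473×10⁵)/((1.602×10⁻¹⁹)(4.72×10⁻³)) ≈ 0.647 T.

B ≈ 0.647 T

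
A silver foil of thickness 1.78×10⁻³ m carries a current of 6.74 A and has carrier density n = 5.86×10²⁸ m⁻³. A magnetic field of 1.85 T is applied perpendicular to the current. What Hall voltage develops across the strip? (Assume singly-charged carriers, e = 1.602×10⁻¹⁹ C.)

V_H ≈ 7.46×10⁻⁷ V

V_H = IB/(n e t).
V_H = (6.74)(1.85)/((5.86×10²⁸)(1.602×10⁻¹⁹)(1.78×10⁻³)) ≈ 7.46×10⁻⁷ V.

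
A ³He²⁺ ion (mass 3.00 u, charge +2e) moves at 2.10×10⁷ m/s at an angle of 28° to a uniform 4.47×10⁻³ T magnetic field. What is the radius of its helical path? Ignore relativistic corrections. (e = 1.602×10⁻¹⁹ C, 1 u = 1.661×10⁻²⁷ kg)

v⊥ = v sinθ = 2.10×10⁷·sin28° ≈ 9.859×10⁶ m/s.
r = m v⊥/(|q|B) = (4.983×10⁻²⁷)(9.859×10⁶)/((3.204×10⁻¹⁹)(4.47×10⁻³)) ≈ 34.3 m.

r ≈ 34.3 m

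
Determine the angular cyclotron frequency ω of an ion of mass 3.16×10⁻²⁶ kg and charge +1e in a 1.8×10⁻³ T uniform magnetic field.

ω = |q|B/m.
ω = (1.602×10⁻¹⁹)(1.8×10⁻³)/3.16×10⁻²⁶ ≈ 9100 rad/s.

ω ≈ 9100 rad/s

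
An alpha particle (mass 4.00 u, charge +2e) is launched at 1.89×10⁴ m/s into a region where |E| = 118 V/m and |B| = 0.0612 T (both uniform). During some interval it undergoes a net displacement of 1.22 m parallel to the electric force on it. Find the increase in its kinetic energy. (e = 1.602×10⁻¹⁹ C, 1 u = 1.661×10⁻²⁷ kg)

The magnetic force is always ⟂ v and does no work; only the electric force changes KE.
ΔKE = F_E · d = |q|E d = (3.204×10⁻¹⁹)(118)(1.22) ≈ 4.61×10⁻¹⁷ J.

ΔKE ≈ 4.61×10⁻¹⁷ J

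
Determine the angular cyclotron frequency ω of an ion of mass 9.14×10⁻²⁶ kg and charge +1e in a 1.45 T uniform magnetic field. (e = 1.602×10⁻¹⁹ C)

ω ≈ 2.54×10⁶ rad/s

ω = |q|B/m.
ω = (1.602×10⁻¹⁹)(1.45)/9.14×10⁻²⁶ ≈ 2.54×10⁶ rad/s.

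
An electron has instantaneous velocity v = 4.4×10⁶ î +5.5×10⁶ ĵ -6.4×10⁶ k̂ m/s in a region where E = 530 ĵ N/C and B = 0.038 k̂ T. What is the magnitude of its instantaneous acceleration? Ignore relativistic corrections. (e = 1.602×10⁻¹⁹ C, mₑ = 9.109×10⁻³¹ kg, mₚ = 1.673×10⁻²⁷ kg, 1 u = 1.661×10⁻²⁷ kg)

|a| ≈ 4.70×10¹⁶ m/s²

v×B = (2.09×10⁵, -1.67×10⁵, 0) N/C.
E + v×B = (2.09×10⁵, -1.67×10⁵, 0) N/C.
F = q(E + v×B) = (−1.602×10⁻¹⁹ C)·(2.09×10⁵, -1.67×10⁵, 0) = (-3.35×10⁻¹⁴, 2.67×10⁻¹⁴, 0) N.
|a| = |F|/m = 4.282×10⁻¹⁴/9.109×10⁻³¹ ≈ 4.70×10¹⁶ m/s².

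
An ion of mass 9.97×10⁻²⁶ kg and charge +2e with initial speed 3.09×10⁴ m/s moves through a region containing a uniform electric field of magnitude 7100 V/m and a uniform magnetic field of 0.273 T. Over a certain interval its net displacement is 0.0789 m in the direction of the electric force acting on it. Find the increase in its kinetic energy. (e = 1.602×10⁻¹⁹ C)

ΔKE ≈ 1.79×10⁻¹⁶ J

The magnetic force is always ⟂ v and does no work; only the electric force changes KE.
ΔKE = F_E · d = |q|E d = (3.204×10⁻¹⁹)(7100)(0.0789) ≈ 1.79×10⁻¹⁶ J.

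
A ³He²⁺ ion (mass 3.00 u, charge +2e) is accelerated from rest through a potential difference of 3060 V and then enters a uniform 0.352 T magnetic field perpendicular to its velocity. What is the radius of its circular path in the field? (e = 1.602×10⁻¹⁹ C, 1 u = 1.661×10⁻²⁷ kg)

Acceleration: |q|V = ½mv² ⇒ v = √(2|q|V/m) = √(2·3.204×10⁻¹⁹·3060/4.983×10⁻²⁷) ≈ 6.273×10⁵ m/s.
In the field: r = mv/(|q|B) = (4.983×10⁻²⁷)(6.273×10⁵)/((3.204×10⁻¹⁹)(0.352)) ≈ 0.0277 m.

r ≈ 0.0277 m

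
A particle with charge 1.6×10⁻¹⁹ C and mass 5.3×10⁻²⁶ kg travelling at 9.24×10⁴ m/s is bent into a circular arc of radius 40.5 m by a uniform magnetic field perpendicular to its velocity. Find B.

B ≈ 7.56×10⁻⁴ T

From |q|vB = mv²/r, B = mv/(|q|r).
B = (5.3×10⁻²⁶)(9.24×10⁴)/((1.6×10⁻¹⁹)(40.5)) ≈ 7.56×10⁻⁴ T.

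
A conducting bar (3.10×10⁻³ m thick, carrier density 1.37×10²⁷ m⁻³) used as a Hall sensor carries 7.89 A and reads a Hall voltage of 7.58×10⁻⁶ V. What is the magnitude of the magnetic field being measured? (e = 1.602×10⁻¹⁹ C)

B ≈ 0.654 T

From V_H = IB/(n e t), B = V_H n e t / I.
B = (7.58×10⁻⁶)(1.37×10²⁷)(1.602×10⁻¹⁹)(3.10×10⁻³)/7.89 ≈ 0.654 T.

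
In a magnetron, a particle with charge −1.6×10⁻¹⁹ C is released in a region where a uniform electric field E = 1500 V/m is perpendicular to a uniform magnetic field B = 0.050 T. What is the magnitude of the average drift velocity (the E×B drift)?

v_d ≈ 3.0×10⁴ m/s

The E×B drift speed is v_d = E/B.
v_d = 1500/0.050 = 3.0×10⁴ m/s.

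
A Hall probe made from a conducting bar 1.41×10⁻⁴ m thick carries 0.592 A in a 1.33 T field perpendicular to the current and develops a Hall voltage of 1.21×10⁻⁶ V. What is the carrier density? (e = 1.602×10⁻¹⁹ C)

n ≈ 2.88×10²⁸ m⁻³

From V_H = IB/(n e t), n = IB/(V_H e t).
n = (0.592)(1.33)/((1.21×10⁻⁶)(1.602×10⁻¹⁹)(1.41×10⁻⁴)) ≈ 2.88×10²⁸ m⁻³.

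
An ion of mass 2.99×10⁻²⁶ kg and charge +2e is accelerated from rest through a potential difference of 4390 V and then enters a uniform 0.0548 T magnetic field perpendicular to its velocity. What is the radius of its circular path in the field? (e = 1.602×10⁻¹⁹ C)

Acceleration: |q|V = ½mv² ⇒ v = √(2|q|V/m) = √(2·3.204×10⁻¹⁹·4390/2.99×10⁻²⁶) ≈ 3.067×10⁵ m/s.
In the field: r = mv/(|q|B) = (2.99×10⁻²⁶)(3.067×10⁵)/((3.204×10⁻¹⁹)(0.0548)) ≈ 0.522 m.

r ≈ 0.522 m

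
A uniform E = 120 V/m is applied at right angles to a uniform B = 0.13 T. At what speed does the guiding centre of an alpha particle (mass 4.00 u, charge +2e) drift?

v_d ≈ 920 m/s

The E×B drift speed is v_d = E/B.
v_d = 120/0.13 = 920 m/s.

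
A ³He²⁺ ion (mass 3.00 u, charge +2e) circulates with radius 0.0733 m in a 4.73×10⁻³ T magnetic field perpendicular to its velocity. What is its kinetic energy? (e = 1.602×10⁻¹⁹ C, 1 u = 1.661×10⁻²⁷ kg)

KE ≈ 1.24×10⁻¹⁸ J

v = |q|Br/m, then KE = ½mv² = (qBr)²/(2m).
v = (3.204×10⁻¹⁹)(4.73×10⁻³)(0.0733)/4.983×10⁻²⁷ ≈ 2.229×10⁴ m/s.
KE = ½(4.983×10⁻²⁷)(2.229×10⁴)² ≈ 1.24×10⁻¹⁸ J.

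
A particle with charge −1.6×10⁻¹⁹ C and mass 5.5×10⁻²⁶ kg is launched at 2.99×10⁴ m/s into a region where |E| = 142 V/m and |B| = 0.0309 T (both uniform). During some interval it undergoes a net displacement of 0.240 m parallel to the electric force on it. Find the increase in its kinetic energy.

The magnetic force is always ⟂ v and does no work; only the electric force changes KE.
ΔKE = F_E · d = |q|E d = (1.6×10⁻¹⁹)(142)(0.240) ≈ 5.45×10⁻¹⁸ J.

ΔKE ≈ 5.45×10⁻¹⁸ J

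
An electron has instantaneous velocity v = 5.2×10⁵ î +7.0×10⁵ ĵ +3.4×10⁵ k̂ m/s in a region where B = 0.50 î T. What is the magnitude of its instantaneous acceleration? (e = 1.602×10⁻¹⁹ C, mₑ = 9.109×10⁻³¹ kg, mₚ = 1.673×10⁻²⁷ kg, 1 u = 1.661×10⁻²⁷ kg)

v×B = (0, 1.70×10⁵, -3.50×10⁵) N/C.
F = q v×B = (−1.602×10⁻¹⁹ C)·(0, 1.70×10⁵, -3.50×10⁵) = (0, -2.72×10⁻¹⁴, 5.61×10⁻¹⁴) N.
|a| = |F|/m = 6.233×10⁻¹⁴/9.109×10⁻³¹ ≈ 6.84×10¹⁶ m/s².

|a| ≈ 6.84×10¹⁶ m/s²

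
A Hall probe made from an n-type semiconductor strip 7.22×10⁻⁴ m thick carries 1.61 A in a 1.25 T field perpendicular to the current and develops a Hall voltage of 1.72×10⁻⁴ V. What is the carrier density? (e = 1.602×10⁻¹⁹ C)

n ≈ 1.01×10²⁶ m⁻³

From V_H = IB/(n e t), n = IB/(V_H e t).
n = (1.61)(1.25)/((1.72×10⁻⁴)(1.602×10⁻¹⁹)(7.22×10⁻⁴)) ≈ 1.01×10²⁶ m⁻³.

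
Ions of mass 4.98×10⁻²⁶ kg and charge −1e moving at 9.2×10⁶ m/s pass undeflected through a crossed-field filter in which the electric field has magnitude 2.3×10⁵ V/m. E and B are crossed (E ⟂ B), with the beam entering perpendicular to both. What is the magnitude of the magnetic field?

Balance of forces in the selector: qE = qvB ⇒ B = E/v.
B = 2.3×10⁵/9.2×10⁶ = 0.025 T.

B = 0.025 T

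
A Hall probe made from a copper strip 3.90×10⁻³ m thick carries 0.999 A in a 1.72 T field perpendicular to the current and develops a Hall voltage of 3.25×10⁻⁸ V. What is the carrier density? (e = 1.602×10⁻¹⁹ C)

n ≈ 8.46×10²⁸ m⁻³

From V_H = IB/(n e t), n = IB/(V_H e t).
n = (0.999)(1.72)/((3.25×10⁻⁸)(1.602×10⁻¹⁹)(3.90×10⁻³)) ≈ 8.46×10²⁸ m⁻³.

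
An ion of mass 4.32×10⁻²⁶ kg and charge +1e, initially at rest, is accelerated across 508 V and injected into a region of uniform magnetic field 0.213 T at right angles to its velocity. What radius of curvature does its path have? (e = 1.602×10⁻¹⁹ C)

Acceleration: |q|V = ½mv² ⇒ v = √(2|q|V/m) = √(2·1.602×10⁻¹⁹·508/4.32×10⁻²⁶) ≈ 6.138×10⁴ m/s.
In the field: r = mv/(|q|B) = (4.32×10⁻²⁶)(6.138×10⁴)/((1.602×10⁻¹⁹)(0.213)) ≈ 0.0777 m.

r ≈ 0.0777 m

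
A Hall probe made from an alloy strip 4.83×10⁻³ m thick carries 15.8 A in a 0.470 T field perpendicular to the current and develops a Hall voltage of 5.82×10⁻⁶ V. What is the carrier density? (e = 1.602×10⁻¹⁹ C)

n ≈ 1.65×10²⁷ m⁻³

From V_H = IB/(n e t), n = IB/(V_H e t).
n = (15.8)(0.470)/((5.82×10⁻⁶)(1.602×10⁻¹⁹)(4.83×10⁻³)) ≈ 1.65×10²⁷ m⁻³.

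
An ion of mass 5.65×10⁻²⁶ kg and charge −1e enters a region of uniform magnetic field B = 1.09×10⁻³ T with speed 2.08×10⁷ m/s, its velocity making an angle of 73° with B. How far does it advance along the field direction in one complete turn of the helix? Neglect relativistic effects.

v∥ = v cosθ = 2.08×10⁷·cos73° ≈ 6.081×10⁶ m/s.
T = 2πm/(|q|B) = 2π(5.65×10⁻²⁶)/((1.602×10⁻¹⁹)(1.09×10⁻³)) ≈ 2.033×10⁻³ s.
pitch = v∥ T = (6.081×10⁶)(2.033×10⁻³) ≈ 1.24×10⁴ m.

p ≈ 1.24×10⁴ m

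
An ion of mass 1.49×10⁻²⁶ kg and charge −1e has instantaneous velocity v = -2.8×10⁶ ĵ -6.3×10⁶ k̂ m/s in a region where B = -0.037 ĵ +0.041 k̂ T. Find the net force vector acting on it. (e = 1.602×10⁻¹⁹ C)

v×B = (-3.48×10⁵, 0, 0) N/C.
F = q v×B = (−1.602×10⁻¹⁹ C)·(-3.48×10⁵, 0, 0) = (5.57×10⁻¹⁴, 0, 0) N.

F ≈ (5.57×10⁻¹⁴, 0, 0) N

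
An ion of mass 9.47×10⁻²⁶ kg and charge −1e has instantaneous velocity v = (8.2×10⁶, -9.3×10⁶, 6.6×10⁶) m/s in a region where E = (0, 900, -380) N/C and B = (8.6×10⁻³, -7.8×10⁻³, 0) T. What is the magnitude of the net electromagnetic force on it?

v×B = (5.15×10⁴, 5.68×10⁴, 1.60×10⁴) N/C.
E + v×B = (5.15×10⁴, 5.77×10⁴, 1.56×10⁴) N/C.
F = q(E + v×B) = (−1.602×10⁻¹⁹ C)·(5.15×10⁴, 5.77×10⁴, 1.56×10⁴) = (-8.25×10⁻¹⁵, -9.24×10⁻¹⁵, -2.51×10⁻¹⁵) N.
|F| = 1.26×10⁻¹⁴ N.

|F| ≈ 1.26×10⁻¹⁴ N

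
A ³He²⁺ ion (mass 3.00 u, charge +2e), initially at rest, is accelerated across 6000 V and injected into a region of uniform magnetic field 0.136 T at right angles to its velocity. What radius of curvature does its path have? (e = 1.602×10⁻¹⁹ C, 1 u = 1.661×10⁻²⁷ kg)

r ≈ 0.100 m

Acceleration: |q|V = ½mv² ⇒ v = √(2|q|V/m) = √(2·3.204×10⁻¹⁹·6000/4.983×10⁻²⁷) ≈ 8.784×10⁵ m/s.
In the field: r = mv/(|q|B) = (4.983×10⁻²⁷)(8.784×10⁵)/((3.204×10⁻¹⁹)(0.136)) ≈ 0.100 m.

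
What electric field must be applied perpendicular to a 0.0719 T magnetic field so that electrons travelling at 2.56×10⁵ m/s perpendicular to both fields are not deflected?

For straight-line motion qE = qvB, so E = vB.
E = 2.56×10⁵ × 0.0719 = 1.84×10⁴ V/m.

E = 1.84×10⁴ V/m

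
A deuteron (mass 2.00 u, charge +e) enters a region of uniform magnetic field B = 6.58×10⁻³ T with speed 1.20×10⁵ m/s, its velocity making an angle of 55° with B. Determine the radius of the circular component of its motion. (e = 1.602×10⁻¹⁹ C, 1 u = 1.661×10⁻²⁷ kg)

v⊥ = v sinθ = 1.20×10⁵·sin55° ≈ 9.830×10⁴ m/s.
r = m v⊥/(|q|B) = (3.322×10⁻²⁷)(9.830×10⁴)/((1.602×10⁻¹⁹)(6.58×10⁻³)) ≈ 0.310 m.

r ≈ 0.310 m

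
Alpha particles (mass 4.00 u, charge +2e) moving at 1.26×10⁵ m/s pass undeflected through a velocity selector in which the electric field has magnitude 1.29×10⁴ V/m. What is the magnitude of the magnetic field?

Balance of forces in the selector: qE = qvB ⇒ B = E/v.
B = 1.29×10⁴/1.26×10⁵ = 0.102 T.

B = 0.102 T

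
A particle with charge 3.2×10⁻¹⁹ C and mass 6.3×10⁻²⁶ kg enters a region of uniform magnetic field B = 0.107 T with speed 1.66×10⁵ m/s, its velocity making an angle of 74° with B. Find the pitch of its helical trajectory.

p ≈ 0.529 m

v∥ = v cosθ = 1.66×10⁵·cos74° ≈ 4.576×10⁴ m/s.
T = 2πm/(|q|B) = 2π(6.3×10⁻²⁶)/((3.2×10⁻¹⁹)(0.107)) ≈ 1.156×10⁻⁵ s.
pitch = v∥ T = (4.576×10⁴)(1.156×10⁻⁵) ≈ 0.529 m.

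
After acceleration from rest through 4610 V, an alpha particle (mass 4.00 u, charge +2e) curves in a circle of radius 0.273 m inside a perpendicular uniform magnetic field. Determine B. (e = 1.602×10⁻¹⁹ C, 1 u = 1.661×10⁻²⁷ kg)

B ≈ 0.0506 T

v = √(2|q|V/m) = √(2·3.204×10⁻¹⁹·4610/6.644×10⁻²⁷) ≈ 6.668×10⁵ m/s.
B = mv/(|q|r) = (6.644×10⁻²⁷)(6.668×10⁵)/((3.204×10⁻¹⁹)(0.273)) ≈ 0.0506 T.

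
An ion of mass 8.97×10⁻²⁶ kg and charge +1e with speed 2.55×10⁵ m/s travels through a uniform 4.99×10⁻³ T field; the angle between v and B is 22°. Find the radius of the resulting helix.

v⊥ = v sinθ = 2.55×10⁵·sin22° ≈ 9.552×10⁴ m/s.
r = m v⊥/(|q|B) = (8.97×10⁻²⁶)(9.552×10⁴)/((1.602×10⁻¹⁹)(4.99×10⁻³)) ≈ 10.7 m.

r ≈ 10.7 m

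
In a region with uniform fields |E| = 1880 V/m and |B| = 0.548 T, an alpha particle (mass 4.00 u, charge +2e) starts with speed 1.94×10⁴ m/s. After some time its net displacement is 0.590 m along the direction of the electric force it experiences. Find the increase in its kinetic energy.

The magnetic force is always ⟂ v and does no work; only the electric force changes KE.
ΔKE = F_E · d = |q|E d = (3.204×10⁻¹⁹)(1880)(0.590) ≈ 3.55×10⁻¹⁶ J.

ΔKE ≈ 3.55×10⁻¹⁶ J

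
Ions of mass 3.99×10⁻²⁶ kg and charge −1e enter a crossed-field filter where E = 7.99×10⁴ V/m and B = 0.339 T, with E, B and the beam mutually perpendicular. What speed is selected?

v = 2.36×10⁵ m/s

Zero net Lorentz force requires |qE| = |q v×B|, i.e. E = vB.
v = E/B = 7.99×10⁴/0.339 = 2.36×10⁵ m/s.
The result is independent of the particle's charge and mass.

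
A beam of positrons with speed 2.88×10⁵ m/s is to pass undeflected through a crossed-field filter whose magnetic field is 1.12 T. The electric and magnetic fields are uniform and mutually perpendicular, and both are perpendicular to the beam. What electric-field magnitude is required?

For straight-line motion qE = qvB, so E = vB.
E = 2.88×10⁵ × 1.12 = 3.23×10⁵ V/m.

E = 3.23×10⁵ V/m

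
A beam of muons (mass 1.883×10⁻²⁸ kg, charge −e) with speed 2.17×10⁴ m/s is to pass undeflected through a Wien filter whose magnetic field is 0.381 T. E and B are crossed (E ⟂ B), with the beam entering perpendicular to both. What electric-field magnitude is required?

E = 8270 V/m

For straight-line motion qE = qvB, so E = vB.
E = 2.17×10⁴ × 0.381 = 8270 V/m.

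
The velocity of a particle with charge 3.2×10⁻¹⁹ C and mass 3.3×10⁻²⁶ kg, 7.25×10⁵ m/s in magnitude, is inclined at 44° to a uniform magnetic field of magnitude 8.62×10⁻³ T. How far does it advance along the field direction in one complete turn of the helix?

p ≈ 39.2 m

v∥ = v cosθ = 7.25×10⁵·cos44° ≈ 5.215×10⁵ m/s.
T = 2πm/(|q|B) = 2π(3.3×10⁻²⁶)/((3.2×10⁻¹⁹)(8.62×10⁻³)) ≈ 7.517×10⁻⁵ s.
pitch = v∥ T = (5.215×10⁵)(7.517×10⁻⁵) ≈ 39.2 m.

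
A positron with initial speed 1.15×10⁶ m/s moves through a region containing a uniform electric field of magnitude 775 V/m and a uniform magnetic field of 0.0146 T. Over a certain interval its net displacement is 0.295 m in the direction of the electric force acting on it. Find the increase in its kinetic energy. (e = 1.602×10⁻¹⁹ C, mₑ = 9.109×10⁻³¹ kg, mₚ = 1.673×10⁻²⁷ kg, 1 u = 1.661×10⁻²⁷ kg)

ΔKE ≈ 3.66×10⁻¹⁷ J

The magnetic force is always ⟂ v and does no work; only the electric force changes KE.
ΔKE = F_E · d = |q|E d = (1.602×10⁻¹⁹)(775)(0.295) ≈ 3.66×10⁻¹⁷ J.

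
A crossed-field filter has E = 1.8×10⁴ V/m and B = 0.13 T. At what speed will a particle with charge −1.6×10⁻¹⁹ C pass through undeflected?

v = 1.4×10⁵ m/s

Straight-line motion ⇒ electric and magnetic forces cancel, so E = vB.
v = E/B = 1.8×10⁴/0.13 = 1.4×10⁵ m/s.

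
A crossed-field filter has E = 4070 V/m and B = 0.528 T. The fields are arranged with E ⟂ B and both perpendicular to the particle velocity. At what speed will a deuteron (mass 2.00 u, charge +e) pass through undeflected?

v = 7710 m/s

For undeflected motion the electric and magnetic forces balance: qE = qvB.
v = E/B = 4070/0.528 = 7710 m/s.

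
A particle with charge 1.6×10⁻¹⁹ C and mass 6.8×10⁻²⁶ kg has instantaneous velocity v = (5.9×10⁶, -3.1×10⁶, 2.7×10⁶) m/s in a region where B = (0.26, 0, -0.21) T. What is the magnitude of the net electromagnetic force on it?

v×B = (6.51×10⁵, 1.94×10⁶, 8.06×10⁵) N/C.
F = q v×B = (1.6×10⁻¹⁹ C)·(6.51×10⁵, 1.94×10⁶, 8.06×10⁵) = (1.04×10⁻¹³, 3.11×10⁻¹³, 1.29×10⁻¹³) N.
|F| = 3.52×10⁻¹³ N.

|F| ≈ 3.52×10⁻¹³ N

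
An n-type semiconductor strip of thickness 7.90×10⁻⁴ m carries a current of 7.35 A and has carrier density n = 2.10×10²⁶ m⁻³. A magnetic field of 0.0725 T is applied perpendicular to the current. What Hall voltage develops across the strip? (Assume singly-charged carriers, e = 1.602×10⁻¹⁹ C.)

V_H = IB/(n e t).
V_H = (7.35)(0.0725)/((2.10×10²⁶)(1.602×10⁻¹⁹)(7.90×10⁻⁴)) ≈ 2.01×10⁻⁵ V.

V_H ≈ 2.01×10⁻⁵ V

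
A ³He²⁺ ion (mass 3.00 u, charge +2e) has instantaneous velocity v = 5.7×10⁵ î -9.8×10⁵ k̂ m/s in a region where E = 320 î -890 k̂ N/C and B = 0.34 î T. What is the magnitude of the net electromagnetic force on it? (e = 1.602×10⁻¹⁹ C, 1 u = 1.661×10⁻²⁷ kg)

|F| ≈ 1.07×10⁻¹³ N

v×B = (0, -3.33×10⁵, 0) N/C.
E + v×B = (320, -3.33×10⁵, -890) N/C.
F = q(E + v×B) = (3.204×10⁻¹⁹ C)·(320, -3.33×10⁵, -890) = (1.03×10⁻¹⁶, -1.07×10⁻¹³, -2.85×10⁻¹⁶) N.
|F| = 1.07×10⁻¹³ N.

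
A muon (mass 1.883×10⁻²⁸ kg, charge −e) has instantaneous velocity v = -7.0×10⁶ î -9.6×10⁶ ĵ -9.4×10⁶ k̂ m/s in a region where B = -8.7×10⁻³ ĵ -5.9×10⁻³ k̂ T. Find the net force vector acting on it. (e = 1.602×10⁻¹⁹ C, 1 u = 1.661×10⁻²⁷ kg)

F ≈ (4.03×10⁻¹⁵, 6.62×10⁻¹⁵, -9.76×10⁻¹⁵) N

v×B = (-2.51×10⁴, -4.13×10⁴, 6.09×10⁴) N/C.
F = q v×B = (−1.602×10⁻¹⁹ C)·(-2.51×10⁴, -4.13×10⁴, 6.09×10⁴) = (4.03×10⁻¹⁵, 6.62×10⁻¹⁵, -9.76×10⁻¹⁵) N.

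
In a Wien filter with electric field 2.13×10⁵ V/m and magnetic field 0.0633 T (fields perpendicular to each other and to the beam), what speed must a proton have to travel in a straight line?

Zero net Lorentz force requires |qE| = |q v×B|, i.e. E = vB.
v = E/B = 2.13×10⁵/0.0633 = 3.36×10⁶ m/s.

v = 3.36×10⁶ m/s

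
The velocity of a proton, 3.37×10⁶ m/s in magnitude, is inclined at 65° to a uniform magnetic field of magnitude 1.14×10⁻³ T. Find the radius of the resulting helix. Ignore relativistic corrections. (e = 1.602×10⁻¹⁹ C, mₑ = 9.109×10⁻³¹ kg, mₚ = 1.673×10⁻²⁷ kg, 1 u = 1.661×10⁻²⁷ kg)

r ≈ 28.0 m

v⊥ = v sinθ = 3.37×10⁶·sin65° ≈ 3.054×10⁶ m/s.
r = m v⊥/(|q|B) = (1.673×10⁻²⁷)(3.054×10⁶)/((1.602×10⁻¹⁹)(1.14×10⁻³)) ≈ 28.0 m.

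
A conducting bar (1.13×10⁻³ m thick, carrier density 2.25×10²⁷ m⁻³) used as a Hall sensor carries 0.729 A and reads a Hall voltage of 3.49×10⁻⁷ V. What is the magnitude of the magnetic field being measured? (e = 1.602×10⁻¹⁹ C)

B ≈ 0.195 T

From V_H = IB/(n e t), B = V_H n e t / I.
B = (3.49×10⁻⁷)(2.25×10²⁷)(1.602×10⁻¹⁹)(1.13×10⁻³)/0.729 ≈ 0.195 T.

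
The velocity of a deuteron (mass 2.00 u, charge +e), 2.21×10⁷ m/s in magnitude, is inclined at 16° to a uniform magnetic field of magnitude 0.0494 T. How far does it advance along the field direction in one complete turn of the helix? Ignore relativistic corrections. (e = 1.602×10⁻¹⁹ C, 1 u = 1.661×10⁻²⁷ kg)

v∥ = v cosθ = 2.21×10⁷·cos16° ≈ 2.124×10⁷ m/s.
T = 2πm/(|q|B) = 2π(3.322×10⁻²⁷)/((1.602×10⁻¹⁹)(0.0494)) ≈ 2.637×10⁻⁶ s.
pitch = v∥ T = (2.124×10⁷)(2.637×10⁻⁶) ≈ 56.0 m.

p ≈ 56.0 m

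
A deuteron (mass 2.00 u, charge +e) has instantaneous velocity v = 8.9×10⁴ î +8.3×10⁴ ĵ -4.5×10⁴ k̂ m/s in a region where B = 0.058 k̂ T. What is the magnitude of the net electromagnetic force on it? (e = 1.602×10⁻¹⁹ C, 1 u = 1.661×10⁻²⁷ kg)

|F| ≈ 1.13×10⁻¹⁵ N

v×B = (4810, -5160, 0) N/C.
F = q v×B = (1.602×10⁻¹⁹ C)·(4810, -5160, 0) = (7.71×10⁻¹⁶, -8.27×10⁻¹⁶, 0) N.
|F| = 1.13×10⁻¹⁵ N.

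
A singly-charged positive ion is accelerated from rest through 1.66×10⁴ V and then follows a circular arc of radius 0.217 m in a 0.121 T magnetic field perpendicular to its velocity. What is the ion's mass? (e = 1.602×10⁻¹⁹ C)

m ≈ 3.33×10⁻²⁷ kg

Combine |q|V = ½mv² and r = mv/(|q|B): eliminate v to get m = qB²r²/(2V).
m = (1.602×10⁻¹⁹)(0.121)²(0.217)²/(2·1.66×10⁴) ≈ 3.33×10⁻²⁷ kg.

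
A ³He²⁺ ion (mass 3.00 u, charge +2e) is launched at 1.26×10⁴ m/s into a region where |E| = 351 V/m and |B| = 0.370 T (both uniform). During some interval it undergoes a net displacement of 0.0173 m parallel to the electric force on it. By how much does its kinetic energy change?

The magnetic force is always ⟂ v and does no work; only the electric force changes KE.
ΔKE = F_E · d = |q|E d = (3.204×10⁻¹⁹)(351)(0.0173) ≈ 1.95×10⁻¹⁸ J.

ΔKE ≈ 1.95×10⁻¹⁸ J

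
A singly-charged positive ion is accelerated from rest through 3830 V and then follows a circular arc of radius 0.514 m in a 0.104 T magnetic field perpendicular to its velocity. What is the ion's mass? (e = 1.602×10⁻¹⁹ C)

m ≈ 5.98×10⁻²⁶ kg

Combine |q|V = ½mv² and r = mv/(|q|B): eliminate v to get m = qB²r²/(2V).
m = (1.602×10⁻¹⁹)(0.104)²(0.514)²/(2·3830) ≈ 5.98×10⁻²⁶ kg.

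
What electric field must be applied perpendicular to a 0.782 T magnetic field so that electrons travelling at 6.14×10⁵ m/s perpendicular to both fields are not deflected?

For straight-line motion qE = qvB, so E = vB.
E = 6.14×10⁵ × 0.782 = 4.80×10⁵ V/m.

E = 4.80×10⁵ V/m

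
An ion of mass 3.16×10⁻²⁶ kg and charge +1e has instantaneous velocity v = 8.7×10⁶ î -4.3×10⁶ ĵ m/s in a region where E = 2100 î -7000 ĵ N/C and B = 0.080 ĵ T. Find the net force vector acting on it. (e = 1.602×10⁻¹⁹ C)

F ≈ (3.36×10⁻¹⁶, -1.12×10⁻¹⁵, 1.11×10⁻¹³) N

v×B = (0, 0, 6.96×10⁵) N/C.
E + v×B = (2100, -7000, 6.96×10⁵) N/C.
F = q(E + v×B) = (1.602×10⁻¹⁹ C)·(2100, -7000, 6.96×10⁵) = (3.36×10⁻¹⁶, -1.12×10⁻¹⁵, 1.11×10⁻¹³) N.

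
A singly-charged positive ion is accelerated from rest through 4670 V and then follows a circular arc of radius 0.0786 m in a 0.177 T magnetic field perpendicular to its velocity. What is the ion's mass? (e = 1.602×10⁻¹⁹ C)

m ≈ 3.32×10⁻²⁷ kg

Combine |q|V = ½mv² and r = mv/(|q|B): eliminate v to get m = qB²r²/(2V).
m = (1.602×10⁻¹⁹)(0.177)²(0.0786)²/(2·4670) ≈ 3.32×10⁻²⁷ kg.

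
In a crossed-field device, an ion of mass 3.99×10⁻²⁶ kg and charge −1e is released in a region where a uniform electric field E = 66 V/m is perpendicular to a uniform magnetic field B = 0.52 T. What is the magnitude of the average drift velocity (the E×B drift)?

v_d ≈ 130 m/s

The E×B drift speed is v_d = E/B.
v_d = 66/0.52 = 130 m/s.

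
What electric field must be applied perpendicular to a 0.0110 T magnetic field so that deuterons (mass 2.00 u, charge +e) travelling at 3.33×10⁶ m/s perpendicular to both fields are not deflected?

For straight-line motion qE = qvB, so E = vB.
E = 3.33×10⁶ × 0.0110 = 3.66×10⁴ V/m.

E = 3.66×10⁴ V/m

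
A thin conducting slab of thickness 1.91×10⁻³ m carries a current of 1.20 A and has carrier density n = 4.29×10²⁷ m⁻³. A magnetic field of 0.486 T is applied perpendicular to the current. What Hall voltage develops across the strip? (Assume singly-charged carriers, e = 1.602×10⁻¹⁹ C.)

V_H ≈ 4.44×10⁻⁷ V

V_H = IB/(n e t).
V_H = (1.20)(0.486)/((4.29×10²⁷)(1.602×10⁻¹⁹)(1.91×10⁻³)) ≈ 4.44×10⁻⁷ V.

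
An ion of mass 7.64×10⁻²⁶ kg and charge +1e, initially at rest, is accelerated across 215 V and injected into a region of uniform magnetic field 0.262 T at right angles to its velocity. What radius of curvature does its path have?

Acceleration: |q|V = ½mv² ⇒ v = √(2|q|V/m) = √(2·1.602×10⁻¹⁹·215/7.64×10⁻²⁶) ≈ 3.003×10⁴ m/s.
In the field: r = mv/(|q|B) = (7.64×10⁻²⁶)(3.003×10⁴)/((1.602×10⁻¹⁹)(0.262)) ≈ 0.0547 m.

r ≈ 0.0547 m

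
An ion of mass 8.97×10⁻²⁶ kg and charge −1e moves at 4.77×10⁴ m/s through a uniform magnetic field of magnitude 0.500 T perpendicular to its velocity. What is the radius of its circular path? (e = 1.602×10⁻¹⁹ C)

r ≈ 0.0534 m

The magnetic force provides the centripetal force: |q|vB = mv²/r.
r = mv/(|q|B) = (8.97×10⁻²⁶)(4.77×10⁴)/((1.602×10⁻¹⁹)(0.500)) ≈ 0.0534 m.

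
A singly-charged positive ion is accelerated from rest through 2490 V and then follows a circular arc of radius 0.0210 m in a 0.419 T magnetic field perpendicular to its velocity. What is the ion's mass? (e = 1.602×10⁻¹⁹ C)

Combine |q|V = ½mv² and r = mv/(|q|B): eliminate v to get m = qB²r²/(2V).
m = (1.602×10⁻¹⁹)(0.419)²(0.0210)²/(2·2490) ≈ 2.49×10⁻²⁷ kg.

m ≈ 2.49×10⁻²⁷ kg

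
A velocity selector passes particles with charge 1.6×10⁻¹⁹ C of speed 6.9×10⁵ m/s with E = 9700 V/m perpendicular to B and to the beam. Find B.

Balance of forces in the selector: qE = qvB ⇒ B = E/v.
B = 9700/6.9×10⁵ = 0.014 T.

B = 0.014 T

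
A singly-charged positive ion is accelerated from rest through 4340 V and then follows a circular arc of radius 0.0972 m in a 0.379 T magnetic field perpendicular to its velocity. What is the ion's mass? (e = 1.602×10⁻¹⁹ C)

m ≈ 2.50×10⁻²⁶ kg

Combine |q|V = ½mv² and r = mv/(|q|B): eliminate v to get m = qB²r²/(2V).
m = (1.602×10⁻¹⁹)(0.379)²(0.0972)²/(2·4340) ≈ 2.50×10⁻²⁶ kg.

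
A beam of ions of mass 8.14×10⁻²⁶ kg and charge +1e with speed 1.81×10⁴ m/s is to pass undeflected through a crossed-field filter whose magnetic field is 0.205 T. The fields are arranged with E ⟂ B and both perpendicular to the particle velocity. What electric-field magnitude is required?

E = 3710 V/m

For straight-line motion qE = qvB, so E = vB.
E = 1.81×10⁴ × 0.205 = 3710 V/m.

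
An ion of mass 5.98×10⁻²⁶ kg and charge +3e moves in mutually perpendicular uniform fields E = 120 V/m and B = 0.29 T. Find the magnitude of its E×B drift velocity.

v_d ≈ 410 m/s

In crossed fields the guiding centre drifts at v_d = |E×B|/B² = E/B, independent of charge and mass.
v_d = 120/0.29 = 410 m/s.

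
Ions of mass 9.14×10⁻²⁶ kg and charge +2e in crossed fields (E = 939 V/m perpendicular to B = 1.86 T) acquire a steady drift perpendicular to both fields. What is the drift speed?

The steady drift has the magnetic force balancing the electric force, so v_d = E/B.
v_d = 939/1.86 = 505 m/s.

v_d ≈ 505 m/s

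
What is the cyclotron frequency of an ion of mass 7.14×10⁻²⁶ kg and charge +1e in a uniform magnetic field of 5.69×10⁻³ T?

f ≈ 2030 Hz

f = |q|B/(2πm).
f = (1.602×10⁻¹⁹)(5.69×10⁻³)/(2π·7.14×10⁻²⁶) ≈ 2030 Hz.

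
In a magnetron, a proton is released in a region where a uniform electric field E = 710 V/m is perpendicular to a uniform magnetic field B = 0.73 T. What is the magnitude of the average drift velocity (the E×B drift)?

v_d ≈ 970 m/s

In crossed fields the guiding centre drifts at v_d = |E×B|/B² = E/B, independent of charge and mass.
v_d = 710/0.73 = 970 m/s.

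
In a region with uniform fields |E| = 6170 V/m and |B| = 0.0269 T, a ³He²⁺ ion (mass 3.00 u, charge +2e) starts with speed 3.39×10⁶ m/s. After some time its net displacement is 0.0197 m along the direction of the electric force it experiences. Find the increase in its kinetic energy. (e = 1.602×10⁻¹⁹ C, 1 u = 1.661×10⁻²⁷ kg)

The magnetic force is always ⟂ v and does no work; only the electric force changes KE.
ΔKE = F_E · d = |q|E d = (3.204×10⁻¹⁹)(6170)(0.0197) ≈ 3.89×10⁻¹⁷ J.

ΔKE ≈ 3.89×10⁻¹⁷ J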